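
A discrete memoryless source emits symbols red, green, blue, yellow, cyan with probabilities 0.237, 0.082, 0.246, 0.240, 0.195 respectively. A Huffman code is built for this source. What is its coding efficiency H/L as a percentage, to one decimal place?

Entropy H = −Σ p log₂ p ≈ 2.2399 bits.
Huffman merges: 41/500+39/200→277/1000; 237/1000+6/25→477/1000; 123/500+277/1000→523/1000; 477/1000+523/1000→1. L = 2277/1000 ≈ 2.2770.
Efficiency = H/L = 2.2399/2.2770 = 98.4%.

98.4%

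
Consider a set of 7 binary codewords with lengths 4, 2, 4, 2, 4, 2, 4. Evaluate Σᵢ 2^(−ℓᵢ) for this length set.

With common denominator 2^4 = 16: Σ 2^(−ℓᵢ) = 1/16 + 4/16 + 1/16 + 4/16 + 1/16 + 4/16 + 1/16 = 16/16 = 1.

1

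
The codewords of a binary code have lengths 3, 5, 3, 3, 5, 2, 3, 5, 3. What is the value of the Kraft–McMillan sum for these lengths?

With common denominator 2^5 = 32: Σ 2^(−ℓᵢ) = 4/32 + 1/32 + 4/32 + 4/32 + 1/32 + 8/32 + 4/32 + 1/32 + 4/32 = 31/32 = 0.96875.

0.96875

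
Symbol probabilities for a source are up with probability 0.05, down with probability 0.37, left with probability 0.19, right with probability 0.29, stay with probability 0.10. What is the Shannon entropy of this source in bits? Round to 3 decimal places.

2.052 bits

H = −Σ pᵢ log₂ pᵢ.
−0.05·log₂(0.05) = 0.2161
−0.37·log₂(0.37) = 0.5307
−0.19·log₂(0.19) = 0.4552
−0.29·log₂(0.29) = 0.5179
−0.10·log₂(0.10) = 0.3322
Sum ≈ 2.0521 → 2.052 bits.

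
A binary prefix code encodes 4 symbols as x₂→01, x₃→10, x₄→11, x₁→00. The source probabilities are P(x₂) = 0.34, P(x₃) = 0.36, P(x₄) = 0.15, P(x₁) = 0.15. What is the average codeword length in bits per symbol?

L̄ = Σ pᵢ·ℓᵢ = 0.34·2 + 0.36·2 + 0.15·2 + 0.15·2 = 2 bits/symbol.

2 bits/symbol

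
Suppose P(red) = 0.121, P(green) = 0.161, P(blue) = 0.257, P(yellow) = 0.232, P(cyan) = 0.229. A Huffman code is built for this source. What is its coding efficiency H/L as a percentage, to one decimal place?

Entropy H = −Σ p log₂ p ≈ 2.2726 bits.
Huffman merges: 121/1000+161/1000→141/500; 229/1000+29/125→461/1000; 257/1000+141/500→539/1000; 461/1000+539/1000→1. L = 1141/500 ≈ 2.2820.
Efficiency = H/L = 2.2726/2.2820 = 99.6%.

99.6%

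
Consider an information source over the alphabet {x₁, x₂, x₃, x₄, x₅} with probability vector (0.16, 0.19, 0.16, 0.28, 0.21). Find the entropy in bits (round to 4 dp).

H = −Σ pᵢ log₂ pᵢ.
−0.16·log₂(0.16) = 0.4230
−0.19·log₂(0.19) = 0.4552
−0.16·log₂(0.16) = 0.4230
−0.28·log₂(0.28) = 0.5142
−0.21·log₂(0.21) = 0.4728
Sum ≈ 2.2883 → 2.2883 bits.

2.2883 bits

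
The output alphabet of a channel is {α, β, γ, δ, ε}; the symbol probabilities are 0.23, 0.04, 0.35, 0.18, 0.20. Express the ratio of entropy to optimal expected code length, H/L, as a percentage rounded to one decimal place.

95.2%

Entropy H = −Σ p log₂ p ≈ 2.1132 bits.
Huffman merges: 1/25+9/50→11/50; 1/5+11/50→21/50; 23/100+7/20→29/50; 21/50+29/50→1. L = 111/50 ≈ 2.2200.
Efficiency = H/L = 2.1132/2.2200 = 95.2%.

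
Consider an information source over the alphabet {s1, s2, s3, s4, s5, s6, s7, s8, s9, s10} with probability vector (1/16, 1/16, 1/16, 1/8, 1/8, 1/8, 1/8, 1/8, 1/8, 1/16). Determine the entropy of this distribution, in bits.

3.25 bits

Each probability is a power of 1/2, so log₂(1/p) is an integer.
H = Σ p·log₂(1/p) = 1/16·4 + 1/16·4 + 1/16·4 + 1/8·3 + 1/8·3 + 1/8·3 + 1/8·3 + 1/8·3 + 1/8·3 + 1/16·4 = 3.25 bits.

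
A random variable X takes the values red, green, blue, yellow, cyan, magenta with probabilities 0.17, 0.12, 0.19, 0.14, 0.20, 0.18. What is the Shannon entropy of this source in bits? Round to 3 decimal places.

H = −Σ pᵢ log₂ pᵢ.
−0.17·log₂(0.17) = 0.4346
−0.12·log₂(0.12) = 0.3671
−0.19·log₂(0.19) = 0.4552
−0.14·log₂(0.14) = 0.3971
−0.20·log₂(0.20) = 0.4644
−0.18·log₂(0.18) = 0.4453
Sum ≈ 2.5637 → 2.564 bits.

2.564 bits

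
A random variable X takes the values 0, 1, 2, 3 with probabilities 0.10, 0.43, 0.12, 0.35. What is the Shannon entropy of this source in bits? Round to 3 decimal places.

H = −Σ pᵢ log₂ pᵢ.
−0.10·log₂(0.10) = 0.3322
−0.43·log₂(0.43) = 0.5236
−0.12·log₂(0.12) = 0.3671
−0.35·log₂(0.35) = 0.5301
Sum ≈ 1.7529 → 1.753 bits.

1.753 bits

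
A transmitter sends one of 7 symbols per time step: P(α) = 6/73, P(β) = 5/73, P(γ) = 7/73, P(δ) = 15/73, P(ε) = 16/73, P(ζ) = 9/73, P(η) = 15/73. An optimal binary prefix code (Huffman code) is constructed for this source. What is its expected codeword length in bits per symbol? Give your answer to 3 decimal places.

Repeatedly combine the two least-probable nodes; the expected code length is the sum of the merged weights.
merge 5/73 + 6/73 → 11/73
merge 7/73 + 9/73 → 16/73
merge 11/73 + 15/73 → 26/73
merge 15/73 + 16/73 → 31/73
merge 16/73 + 26/73 → 42/73
merge 31/73 + 42/73 → 1
L = 11/73 + 16/73 + 26/73 + 31/73 + 42/73 + 1 = 199/73 ≈ 2.726 bits/symbol.

2.726 bits/symbol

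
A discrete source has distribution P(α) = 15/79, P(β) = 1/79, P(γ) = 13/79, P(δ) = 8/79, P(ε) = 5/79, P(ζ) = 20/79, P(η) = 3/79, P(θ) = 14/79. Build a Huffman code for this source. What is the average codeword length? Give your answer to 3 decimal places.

Repeatedly combine the two least-probable nodes; the expected code length is the sum of the merged weights.
merge 1/79 + 3/79 → 4/79
merge 4/79 + 5/79 → 9/79
merge 8/79 + 9/79 → 17/79
merge 13/79 + 14/79 → 27/79
merge 15/79 + 17/79 → 32/79
merge 20/79 + 27/79 → 47/79
merge 32/79 + 47/79 → 1
L = 4/79 + 9/79 + 17/79 + 27/79 + 32/79 + 47/79 + 1 = 215/79 ≈ 2.722 bits/symbol.

2.722 bits/symbol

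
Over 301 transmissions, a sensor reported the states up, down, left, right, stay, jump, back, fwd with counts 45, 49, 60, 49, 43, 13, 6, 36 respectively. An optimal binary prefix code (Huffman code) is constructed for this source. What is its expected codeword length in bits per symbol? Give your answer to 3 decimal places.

2.864 bits/symbol

Probabilities are the counts divided by 301.
Repeatedly combine the two least-probable nodes; the expected code length is the sum of the merged weights.
merge 6/301 + 13/301 → 19/301
merge 19/301 + 36/301 → 55/301
merge 1/7 + 45/301 → 88/301
merge 7/43 + 7/43 → 14/43
merge 55/301 + 60/301 → 115/301
merge 88/301 + 14/43 → 186/301
merge 115/301 + 186/301 → 1
L = 19/301 + 55/301 + 88/301 + 14/43 + 115/301 + 186/301 + 1 = 862/301 ≈ 2.864 bits/symbol.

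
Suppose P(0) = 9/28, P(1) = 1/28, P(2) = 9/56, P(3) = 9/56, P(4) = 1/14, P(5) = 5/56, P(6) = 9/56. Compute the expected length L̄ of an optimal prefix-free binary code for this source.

Repeatedly combine the two least-probable nodes; the expected code length is the sum of the merged weights.
merge 1/28 + 1/14 → 3/28
merge 5/56 + 3/28 → 11/56
merge 9/56 + 9/56 → 9/28
merge 9/56 + 11/56 → 5/14
merge 9/28 + 9/28 → 9/14
merge 5/14 + 9/14 → 1
L = 3/28 + 11/56 + 9/28 + 5/14 + 9/14 + 1 = 21/8 = 2.625 bits/symbol.

2.625 bits/symbol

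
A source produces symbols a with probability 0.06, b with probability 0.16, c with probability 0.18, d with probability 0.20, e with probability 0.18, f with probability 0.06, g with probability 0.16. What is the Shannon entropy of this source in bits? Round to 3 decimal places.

2.688 bits

H = −Σ pᵢ log₂ pᵢ.
−0.06·log₂(0.06) = 0.2435
−0.16·log₂(0.16) = 0.4230
−0.18·log₂(0.18) = 0.4453
−0.20·log₂(0.20) = 0.4644
−0.18·log₂(0.18) = 0.4453
−0.06·log₂(0.06) = 0.2435
−0.16·log₂(0.16) = 0.4230
Sum ≈ 2.6881 → 2.688 bits.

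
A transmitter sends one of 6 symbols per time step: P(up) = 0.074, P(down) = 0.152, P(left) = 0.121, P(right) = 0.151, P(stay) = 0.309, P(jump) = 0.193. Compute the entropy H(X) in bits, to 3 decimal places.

2.453 bits

H = −Σ pᵢ log₂ pᵢ.
−0.074·log₂(0.074) = 0.2780
−0.152·log₂(0.152) = 0.4131
−0.121·log₂(0.121) = 0.3687
−0.151·log₂(0.151) = 0.4118
−0.309·log₂(0.309) = 0.5235
−0.193·log₂(0.193) = 0.4581
Sum ≈ 2.4532 → 2.453 bits.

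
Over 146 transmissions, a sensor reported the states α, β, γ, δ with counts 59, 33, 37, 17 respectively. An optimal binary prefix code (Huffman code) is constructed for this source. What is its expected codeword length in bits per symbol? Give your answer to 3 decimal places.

Probabilities are the counts divided by 146.
Repeatedly combine the two least-probable nodes; the expected code length is the sum of the merged weights.
merge 17/146 + 33/146 → 25/73
merge 37/146 + 25/73 → 87/146
merge 59/146 + 87/146 → 1
L = 25/73 + 87/146 + 1 = 283/146 ≈ 1.938 bits/symbol.

1.938 bits/symbol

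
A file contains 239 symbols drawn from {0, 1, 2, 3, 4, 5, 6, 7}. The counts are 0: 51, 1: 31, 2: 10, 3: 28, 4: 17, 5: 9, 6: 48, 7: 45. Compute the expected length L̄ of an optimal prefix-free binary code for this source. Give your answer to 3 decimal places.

Probabilities are the counts divided by 239.
Repeatedly combine the two least-probable nodes; the expected code length is the sum of the merged weights.
merge 9/239 + 10/239 → 19/239
merge 17/239 + 19/239 → 36/239
merge 28/239 + 31/239 → 59/239
merge 36/239 + 45/239 → 81/239
merge 48/239 + 51/239 → 99/239
merge 59/239 + 81/239 → 140/239
merge 99/239 + 140/239 → 1
L = 19/239 + 36/239 + 59/239 + 81/239 + 99/239 + 140/239 + 1 = 673/239 ≈ 2.816 bits/symbol.

2.816 bits/symbol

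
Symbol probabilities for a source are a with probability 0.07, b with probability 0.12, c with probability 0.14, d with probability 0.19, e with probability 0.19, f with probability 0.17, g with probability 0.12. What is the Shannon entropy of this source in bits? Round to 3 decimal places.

2.745 bits

H = −Σ pᵢ log₂ pᵢ.
−0.07·log₂(0.07) = 0.2686
−0.12·log₂(0.12) = 0.3671
−0.14·log₂(0.14) = 0.3971
−0.19·log₂(0.19) = 0.4552
−0.19·log₂(0.19) = 0.4552
−0.17·log₂(0.17) = 0.4346
−0.12·log₂(0.12) = 0.3671
Sum ≈ 2.7448 → 2.745 bits.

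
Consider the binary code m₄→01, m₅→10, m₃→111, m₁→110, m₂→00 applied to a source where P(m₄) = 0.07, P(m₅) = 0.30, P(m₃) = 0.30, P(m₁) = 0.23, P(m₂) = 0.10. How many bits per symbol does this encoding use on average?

2.53 bits/symbol

L̄ = Σ pᵢ·ℓᵢ = 0.07·2 + 0.30·2 + 0.30·3 + 0.23·3 + 0.10·2 = 2.53 bits/symbol.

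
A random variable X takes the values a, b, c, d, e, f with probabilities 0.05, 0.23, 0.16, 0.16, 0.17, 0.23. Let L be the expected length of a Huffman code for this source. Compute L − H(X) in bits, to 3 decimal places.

Entropy H = −Σ p log₂ p ≈ 2.4721 bits.
Huffman merges: 1/20+4/25→21/100; 4/25+17/100→33/100; 21/100+23/100→11/25; 23/100+33/100→14/25; 11/25+14/25→1. L = 127/50 ≈ 2.5400.
L − H = 2.5400 − 2.4721 = 0.068 bits.

0.068 bits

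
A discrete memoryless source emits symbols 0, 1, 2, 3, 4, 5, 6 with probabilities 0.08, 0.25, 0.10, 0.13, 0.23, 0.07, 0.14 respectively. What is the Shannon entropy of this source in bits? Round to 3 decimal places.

2.660 bits

H = −Σ pᵢ log₂ pᵢ.
−0.08·log₂(0.08) = 0.2915
−0.25·log₂(0.25) = 0.5000
−0.10·log₂(0.10) = 0.3322
−0.13·log₂(0.13) = 0.3826
−0.23·log₂(0.23) = 0.4877
−0.07·log₂(0.07) = 0.2686
−0.14·log₂(0.14) = 0.3971
Sum ≈ 2.6597 → 2.660 bits.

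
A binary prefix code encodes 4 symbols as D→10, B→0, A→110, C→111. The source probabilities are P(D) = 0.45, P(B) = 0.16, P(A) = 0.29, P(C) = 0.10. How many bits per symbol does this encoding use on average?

2.23 bits/symbol

L̄ = Σ pᵢ·ℓᵢ = 0.45·2 + 0.16·1 + 0.29·3 + 0.10·3 = 2.23 bits/symbol.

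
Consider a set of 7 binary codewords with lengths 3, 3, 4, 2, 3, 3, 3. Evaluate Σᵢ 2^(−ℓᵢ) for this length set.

0.9375

With common denominator 2^4 = 16: Σ 2^(−ℓᵢ) = 2/16 + 2/16 + 1/16 + 4/16 + 2/16 + 2/16 + 2/16 = 15/16 = 0.9375.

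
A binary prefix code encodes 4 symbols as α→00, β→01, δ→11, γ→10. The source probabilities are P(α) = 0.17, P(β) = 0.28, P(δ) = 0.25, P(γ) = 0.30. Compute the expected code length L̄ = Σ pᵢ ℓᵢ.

L̄ = Σ pᵢ·ℓᵢ = 0.17·2 + 0.28·2 + 0.25·2 + 0.30·2 = 2 bits/symbol.

2 bits/symbol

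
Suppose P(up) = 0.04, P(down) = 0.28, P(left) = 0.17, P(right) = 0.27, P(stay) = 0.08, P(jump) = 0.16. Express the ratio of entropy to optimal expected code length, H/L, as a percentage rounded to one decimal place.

Entropy H = −Σ p log₂ p ≈ 2.3591 bits.
Huffman merges: 1/25+2/25→3/25; 3/25+4/25→7/25; 17/100+27/100→11/25; 7/25+7/25→14/25; 11/25+14/25→1. L = 12/5 ≈ 2.4000.
Efficiency = H/L = 2.3591/2.4000 = 98.3%.

98.3%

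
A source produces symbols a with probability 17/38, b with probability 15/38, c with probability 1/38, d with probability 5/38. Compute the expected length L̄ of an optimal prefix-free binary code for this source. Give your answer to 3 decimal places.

Repeatedly combine the two least-probable nodes; the expected code length is the sum of the merged weights.
merge 1/38 + 5/38 → 3/19
merge 3/19 + 15/38 → 21/38
merge 17/38 + 21/38 → 1
L = 3/19 + 21/38 + 1 = 65/38 ≈ 1.711 bits/symbol.

1.711 bits/symbol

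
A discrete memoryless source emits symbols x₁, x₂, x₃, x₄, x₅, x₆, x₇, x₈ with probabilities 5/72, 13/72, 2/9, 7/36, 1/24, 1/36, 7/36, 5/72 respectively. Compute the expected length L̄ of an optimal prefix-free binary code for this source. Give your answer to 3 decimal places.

2.792 bits/symbol

Repeatedly combine the two least-probable nodes; the expected code length is the sum of the merged weights.
merge 1/36 + 1/24 → 5/72
merge 5/72 + 5/72 → 5/36
merge 5/72 + 5/36 → 5/24
merge 13/72 + 7/36 → 3/8
merge 7/36 + 5/24 → 29/72
merge 2/9 + 3/8 → 43/72
merge 29/72 + 43/72 → 1
L = 5/72 + 5/36 + 5/24 + 3/8 + 29/72 + 43/72 + 1 = 67/24 ≈ 2.792 bits/symbol.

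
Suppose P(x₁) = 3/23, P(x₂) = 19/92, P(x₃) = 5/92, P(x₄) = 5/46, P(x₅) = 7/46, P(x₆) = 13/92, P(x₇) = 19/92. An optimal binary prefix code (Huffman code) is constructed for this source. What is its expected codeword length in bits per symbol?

2.75 bits/symbol

Repeatedly combine the two least-probable nodes; the expected code length is the sum of the merged weights.
merge 5/92 + 5/46 → 15/92
merge 3/23 + 13/92 → 25/92
merge 7/46 + 15/92 → 29/92
merge 19/92 + 19/92 → 19/46
merge 25/92 + 29/92 → 27/46
merge 19/46 + 27/46 → 1
L = 15/92 + 25/92 + 29/92 + 19/46 + 27/46 + 1 = 11/4 = 2.75 bits/symbol.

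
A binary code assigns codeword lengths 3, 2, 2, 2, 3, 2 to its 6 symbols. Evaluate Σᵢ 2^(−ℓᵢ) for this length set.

With common denominator 2^3 = 8: Σ 2^(−ℓᵢ) = 1/8 + 2/8 + 2/8 + 2/8 + 1/8 + 2/8 = 10/8 = 1.25.

1.25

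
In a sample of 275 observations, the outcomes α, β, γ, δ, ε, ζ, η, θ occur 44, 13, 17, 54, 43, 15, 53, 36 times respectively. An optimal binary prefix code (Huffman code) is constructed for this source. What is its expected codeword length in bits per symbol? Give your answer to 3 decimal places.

2.876 bits/symbol

Probabilities are the counts divided by 275.
Repeatedly combine the two least-probable nodes; the expected code length is the sum of the merged weights.
merge 13/275 + 3/55 → 28/275
merge 17/275 + 28/275 → 9/55
merge 36/275 + 43/275 → 79/275
merge 4/25 + 9/55 → 89/275
merge 53/275 + 54/275 → 107/275
merge 79/275 + 89/275 → 168/275
merge 107/275 + 168/275 → 1
L = 28/275 + 9/55 + 79/275 + 89/275 + 107/275 + 168/275 + 1 = 791/275 ≈ 2.876 bits/symbol.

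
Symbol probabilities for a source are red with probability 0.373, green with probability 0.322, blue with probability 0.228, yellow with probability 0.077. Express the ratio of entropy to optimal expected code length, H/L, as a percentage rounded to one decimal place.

94.6%

Entropy H = −Σ p log₂ p ≈ 1.8282 bits.
Huffman merges: 77/1000+57/250→61/200; 61/200+161/500→627/1000; 373/1000+627/1000→1. L = 483/250 ≈ 1.9320.
Efficiency = H/L = 1.8282/1.9320 = 94.6%.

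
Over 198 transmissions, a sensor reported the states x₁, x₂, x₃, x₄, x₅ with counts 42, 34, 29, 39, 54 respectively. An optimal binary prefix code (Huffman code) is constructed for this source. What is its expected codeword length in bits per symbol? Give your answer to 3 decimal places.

2.318 bits/symbol

Probabilities are the counts divided by 198.
Repeatedly combine the two least-probable nodes; the expected code length is the sum of the merged weights.
merge 29/198 + 17/99 → 7/22
merge 13/66 + 7/33 → 9/22
merge 3/11 + 7/22 → 13/22
merge 9/22 + 13/22 → 1
L = 7/22 + 9/22 + 13/22 + 1 = 51/22 ≈ 2.318 bits/symbol.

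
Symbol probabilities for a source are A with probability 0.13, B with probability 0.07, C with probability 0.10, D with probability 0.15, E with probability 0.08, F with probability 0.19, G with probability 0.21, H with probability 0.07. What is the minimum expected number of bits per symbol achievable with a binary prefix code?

2.92 bits/symbol

Repeatedly combine the two least-probable nodes; the expected code length is the sum of the merged weights.
merge 7/100 + 7/100 → 7/50
merge 2/25 + 1/10 → 9/50
merge 13/100 + 7/50 → 27/100
merge 3/20 + 9/50 → 33/100
merge 19/100 + 21/100 → 2/5
merge 27/100 + 33/100 → 3/5
merge 2/5 + 3/5 → 1
L = 7/50 + 9/50 + 27/100 + 33/100 + 2/5 + 3/5 + 1 = 73/25 = 2.92 bits/symbol.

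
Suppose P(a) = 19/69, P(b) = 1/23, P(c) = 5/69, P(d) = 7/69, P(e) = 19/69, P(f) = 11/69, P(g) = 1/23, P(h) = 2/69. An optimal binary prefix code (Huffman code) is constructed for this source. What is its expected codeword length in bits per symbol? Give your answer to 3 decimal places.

2.638 bits/symbol

Repeatedly combine the two least-probable nodes; the expected code length is the sum of the merged weights.
merge 2/69 + 1/23 → 5/69
merge 1/23 + 5/69 → 8/69
merge 5/69 + 7/69 → 4/23
merge 8/69 + 11/69 → 19/69
merge 4/23 + 19/69 → 31/69
merge 19/69 + 19/69 → 38/69
merge 31/69 + 38/69 → 1
L = 5/69 + 8/69 + 4/23 + 19/69 + 31/69 + 38/69 + 1 = 182/69 ≈ 2.638 bits/symbol.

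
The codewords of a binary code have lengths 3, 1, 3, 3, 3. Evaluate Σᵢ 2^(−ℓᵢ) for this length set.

With common denominator 2^3 = 8: Σ 2^(−ℓᵢ) = 1/8 + 4/8 + 1/8 + 1/8 + 1/8 = 8/8 = 1.

1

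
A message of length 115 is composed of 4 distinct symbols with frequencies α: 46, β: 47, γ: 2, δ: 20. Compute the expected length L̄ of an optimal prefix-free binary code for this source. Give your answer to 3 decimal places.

1.783 bits/symbol

Probabilities are the counts divided by 115.
Repeatedly combine the two least-probable nodes; the expected code length is the sum of the merged weights.
merge 2/115 + 4/23 → 22/115
merge 22/115 + 2/5 → 68/115
merge 47/115 + 68/115 → 1
L = 22/115 + 68/115 + 1 = 41/23 ≈ 1.783 bits/symbol.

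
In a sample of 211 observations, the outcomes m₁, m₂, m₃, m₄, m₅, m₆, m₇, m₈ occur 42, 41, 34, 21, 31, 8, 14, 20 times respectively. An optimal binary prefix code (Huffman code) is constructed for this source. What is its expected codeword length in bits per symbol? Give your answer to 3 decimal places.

2.905 bits/symbol

Probabilities are the counts divided by 211.
Repeatedly combine the two least-probable nodes; the expected code length is the sum of the merged weights.
merge 8/211 + 14/211 → 22/211
merge 20/211 + 21/211 → 41/211
merge 22/211 + 31/211 → 53/211
merge 34/211 + 41/211 → 75/211
merge 41/211 + 42/211 → 83/211
merge 53/211 + 75/211 → 128/211
merge 83/211 + 128/211 → 1
L = 22/211 + 41/211 + 53/211 + 75/211 + 83/211 + 128/211 + 1 = 613/211 ≈ 2.905 bits/symbol.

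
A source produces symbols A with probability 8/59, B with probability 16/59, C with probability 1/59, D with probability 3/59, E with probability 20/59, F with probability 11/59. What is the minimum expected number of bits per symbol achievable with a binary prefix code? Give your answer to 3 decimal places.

Repeatedly combine the two least-probable nodes; the expected code length is the sum of the merged weights.
merge 1/59 + 3/59 → 4/59
merge 4/59 + 8/59 → 12/59
merge 11/59 + 12/59 → 23/59
merge 16/59 + 20/59 → 36/59
merge 23/59 + 36/59 → 1
L = 4/59 + 12/59 + 23/59 + 36/59 + 1 = 134/59 ≈ 2.271 bits/symbol.

2.271 bits/symbol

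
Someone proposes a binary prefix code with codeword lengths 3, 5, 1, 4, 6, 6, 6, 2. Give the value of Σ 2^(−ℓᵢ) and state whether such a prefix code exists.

With common denominator 2^6 = 64: Σ 2^(−ℓᵢ) = 8/64 + 2/64 + 32/64 + 4/64 + 1/64 + 1/64 + 1/64 + 16/64 = 65/64 = 1.015625.
Kraft's inequality requires Σ ≤ 1; here Σ = 1.015625 > 1, so no such prefix code exists.

1.015625; no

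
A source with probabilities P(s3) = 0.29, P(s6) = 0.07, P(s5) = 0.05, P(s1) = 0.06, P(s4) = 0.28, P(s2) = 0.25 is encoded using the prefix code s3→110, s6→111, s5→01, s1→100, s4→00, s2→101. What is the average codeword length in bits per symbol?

2.67 bits/symbol

L̄ = Σ pᵢ·ℓᵢ = 0.29·3 + 0.07·3 + 0.05·2 + 0.06·3 + 0.28·2 + 0.25·3 = 2.67 bits/symbol.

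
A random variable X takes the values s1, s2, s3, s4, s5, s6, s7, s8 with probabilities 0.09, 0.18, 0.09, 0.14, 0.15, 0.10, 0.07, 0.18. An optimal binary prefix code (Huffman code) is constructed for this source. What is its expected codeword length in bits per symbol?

2.98 bits/symbol

Repeatedly combine the two least-probable nodes; the expected code length is the sum of the merged weights.
merge 7/100 + 9/100 → 4/25
merge 9/100 + 1/10 → 19/100
merge 7/50 + 3/20 → 29/100
merge 4/25 + 9/50 → 17/50
merge 9/50 + 19/100 → 37/100
merge 29/100 + 17/50 → 63/100
merge 37/100 + 63/100 → 1
L = 4/25 + 19/100 + 29/100 + 17/50 + 37/100 + 63/100 + 1 = 149/50 = 2.98 bits/symbol.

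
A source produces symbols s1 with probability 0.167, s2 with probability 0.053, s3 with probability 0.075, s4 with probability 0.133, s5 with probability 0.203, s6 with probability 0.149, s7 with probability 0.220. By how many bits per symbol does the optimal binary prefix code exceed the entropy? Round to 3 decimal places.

0.025 bits

Entropy H = −Σ p log₂ p ≈ 2.6800 bits.
Huffman merges: 53/1000+3/40→16/125; 16/125+133/1000→261/1000; 149/1000+167/1000→79/250; 203/1000+11/50→423/1000; 261/1000+79/250→577/1000; 423/1000+577/1000→1. L = 541/200 ≈ 2.7050.
L − H = 2.7050 − 2.6800 = 0.025 bits.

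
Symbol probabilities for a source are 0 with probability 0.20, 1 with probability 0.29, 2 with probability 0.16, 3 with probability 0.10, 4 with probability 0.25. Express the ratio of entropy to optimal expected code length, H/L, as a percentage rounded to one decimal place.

99.0%

Entropy H = −Σ p log₂ p ≈ 2.2375 bits.
Huffman merges: 1/10+4/25→13/50; 1/5+1/4→9/20; 13/50+29/100→11/20; 9/20+11/20→1. L = 113/50 ≈ 2.2600.
Efficiency = H/L = 2.2375/2.2600 = 99.0%.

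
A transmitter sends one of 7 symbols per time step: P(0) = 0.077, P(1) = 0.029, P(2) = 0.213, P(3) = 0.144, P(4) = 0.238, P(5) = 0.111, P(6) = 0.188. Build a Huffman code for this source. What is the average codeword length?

2.655 bits/symbol

Repeatedly combine the two least-probable nodes; the expected code length is the sum of the merged weights.
merge 29/1000 + 77/1000 → 53/500
merge 53/500 + 111/1000 → 217/1000
merge 18/125 + 47/250 → 83/250
merge 213/1000 + 217/1000 → 43/100
merge 119/500 + 83/250 → 57/100
merge 43/100 + 57/100 → 1
L = 53/500 + 217/1000 + 83/250 + 43/100 + 57/100 + 1 = 531/200 = 2.655 bits/symbol.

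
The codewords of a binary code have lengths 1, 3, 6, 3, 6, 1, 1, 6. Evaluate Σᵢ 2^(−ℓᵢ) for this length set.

1.796875

With common denominator 2^6 = 64: Σ 2^(−ℓᵢ) = 32/64 + 8/64 + 1/64 + 8/64 + 1/64 + 32/64 + 32/64 + 1/64 = 115/64 = 1.796875.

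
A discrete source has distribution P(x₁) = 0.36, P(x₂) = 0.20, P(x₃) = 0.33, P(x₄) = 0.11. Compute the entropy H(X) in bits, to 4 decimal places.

H = −Σ pᵢ log₂ pᵢ.
−0.36·log₂(0.36) = 0.5306
−0.20·log₂(0.20) = 0.4644
−0.33·log₂(0.33) = 0.5278
−0.11·log₂(0.11) = 0.3503
Sum ≈ 1.8731 → 1.8731 bits.

1.8731 bits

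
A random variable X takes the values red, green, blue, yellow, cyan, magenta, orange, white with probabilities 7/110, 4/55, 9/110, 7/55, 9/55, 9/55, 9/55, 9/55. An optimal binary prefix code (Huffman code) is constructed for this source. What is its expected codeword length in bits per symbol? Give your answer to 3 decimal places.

Repeatedly combine the two least-probable nodes; the expected code length is the sum of the merged weights.
merge 7/110 + 4/55 → 3/22
merge 9/110 + 7/55 → 23/110
merge 3/22 + 9/55 → 3/10
merge 9/55 + 9/55 → 18/55
merge 9/55 + 23/110 → 41/110
merge 3/10 + 18/55 → 69/110
merge 41/110 + 69/110 → 1
L = 3/22 + 23/110 + 3/10 + 18/55 + 41/110 + 69/110 + 1 = 327/110 ≈ 2.973 bits/symbol.

2.973 bits/symbol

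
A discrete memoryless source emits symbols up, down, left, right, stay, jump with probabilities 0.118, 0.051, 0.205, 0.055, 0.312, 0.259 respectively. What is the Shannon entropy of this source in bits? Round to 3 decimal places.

H = −Σ pᵢ log₂ pᵢ.
−0.118·log₂(0.118) = 0.3638
−0.051·log₂(0.051) = 0.2190
−0.205·log₂(0.205) = 0.4687
−0.055·log₂(0.055) = 0.2301
−0.312·log₂(0.312) = 0.5243
−0.259·log₂(0.259) = 0.5048
Sum ≈ 2.3107 → 2.311 bits.

2.311 bits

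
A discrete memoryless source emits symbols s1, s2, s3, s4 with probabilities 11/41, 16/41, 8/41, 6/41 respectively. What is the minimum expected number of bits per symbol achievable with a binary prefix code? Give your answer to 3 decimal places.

1.951 bits/symbol

Repeatedly combine the two least-probable nodes; the expected code length is the sum of the merged weights.
merge 6/41 + 8/41 → 14/41
merge 11/41 + 14/41 → 25/41
merge 16/41 + 25/41 → 1
L = 14/41 + 25/41 + 1 = 80/41 ≈ 1.951 bits/symbol.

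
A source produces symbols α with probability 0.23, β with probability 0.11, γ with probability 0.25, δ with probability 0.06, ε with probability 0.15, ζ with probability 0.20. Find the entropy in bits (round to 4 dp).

2.4564 bits

H = −Σ pᵢ log₂ pᵢ.
−0.23·log₂(0.23) = 0.4877
−0.11·log₂(0.11) = 0.3503
−0.25·log₂(0.25) = 0.5000
−0.06·log₂(0.06) = 0.2435
−0.15·log₂(0.15) = 0.4105
−0.20·log₂(0.20) = 0.4644
Sum ≈ 2.4564 → 2.4564 bits.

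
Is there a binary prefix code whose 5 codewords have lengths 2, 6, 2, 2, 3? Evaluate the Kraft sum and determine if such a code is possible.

0.890625; yes

With common denominator 2^6 = 64: Σ 2^(−ℓᵢ) = 16/64 + 1/64 + 16/64 + 16/64 + 8/64 = 57/64 = 0.890625.
Kraft's inequality requires Σ ≤ 1; here Σ = 0.890625 ≤ 1, so such a prefix code exists.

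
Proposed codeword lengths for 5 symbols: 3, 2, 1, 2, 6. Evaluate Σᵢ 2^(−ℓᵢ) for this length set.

With common denominator 2^6 = 64: Σ 2^(−ℓᵢ) = 8/64 + 16/64 + 32/64 + 16/64 + 1/64 = 73/64 = 1.140625.

1.140625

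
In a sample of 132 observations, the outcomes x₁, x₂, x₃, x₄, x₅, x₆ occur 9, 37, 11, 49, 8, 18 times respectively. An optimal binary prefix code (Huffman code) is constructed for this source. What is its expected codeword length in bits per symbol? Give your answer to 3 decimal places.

Probabilities are the counts divided by 132.
Repeatedly combine the two least-probable nodes; the expected code length is the sum of the merged weights.
merge 2/33 + 3/44 → 17/132
merge 1/12 + 17/132 → 7/33
merge 3/22 + 7/33 → 23/66
merge 37/132 + 23/66 → 83/132
merge 49/132 + 83/132 → 1
L = 17/132 + 7/33 + 23/66 + 83/132 + 1 = 51/22 ≈ 2.318 bits/symbol.

2.318 bits/symbol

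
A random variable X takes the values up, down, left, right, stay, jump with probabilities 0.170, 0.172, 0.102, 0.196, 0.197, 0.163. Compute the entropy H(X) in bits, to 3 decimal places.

2.556 bits

H = −Σ pᵢ log₂ pᵢ.
−0.170·log₂(0.170) = 0.4346
−0.172·log₂(0.172) = 0.4368
−0.102·log₂(0.102) = 0.3359
−0.196·log₂(0.196) = 0.4608
−0.197·log₂(0.197) = 0.4617
−0.163·log₂(0.163) = 0.4266
Sum ≈ 2.5564 → 2.556 bits.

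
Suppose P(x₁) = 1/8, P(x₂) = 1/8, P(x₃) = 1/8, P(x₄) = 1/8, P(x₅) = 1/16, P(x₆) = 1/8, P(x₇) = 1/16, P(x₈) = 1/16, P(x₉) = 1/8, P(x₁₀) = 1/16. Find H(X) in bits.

3.25 bits

Each probability is a power of 1/2, so log₂(1/p) is an integer.
H = Σ p·log₂(1/p) = 1/8·3 + 1/8·3 + 1/8·3 + 1/8·3 + 1/16·4 + 1/8·3 + 1/16·4 + 1/16·4 + 1/8·3 + 1/16·4 = 3.25 bits.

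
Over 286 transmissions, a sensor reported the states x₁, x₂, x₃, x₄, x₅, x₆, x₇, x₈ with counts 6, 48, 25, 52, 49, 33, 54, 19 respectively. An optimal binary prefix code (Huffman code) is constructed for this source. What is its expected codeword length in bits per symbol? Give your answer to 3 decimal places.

2.892 bits/symbol

Probabilities are the counts divided by 286.
Repeatedly combine the two least-probable nodes; the expected code length is the sum of the merged weights.
merge 3/143 + 19/286 → 25/286
merge 25/286 + 25/286 → 25/143
merge 3/26 + 24/143 → 81/286
merge 49/286 + 25/143 → 9/26
merge 2/11 + 27/143 → 53/143
merge 81/286 + 9/26 → 90/143
merge 53/143 + 90/143 → 1
L = 25/286 + 25/143 + 81/286 + 9/26 + 53/143 + 90/143 + 1 = 827/286 ≈ 2.892 bits/symbol.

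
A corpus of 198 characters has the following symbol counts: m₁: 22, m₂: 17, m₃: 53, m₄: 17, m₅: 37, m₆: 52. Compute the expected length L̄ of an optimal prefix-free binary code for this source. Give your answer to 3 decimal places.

2.455 bits/symbol

Probabilities are the counts divided by 198.
Repeatedly combine the two least-probable nodes; the expected code length is the sum of the merged weights.
merge 17/198 + 17/198 → 17/99
merge 1/9 + 17/99 → 28/99
merge 37/198 + 26/99 → 89/198
merge 53/198 + 28/99 → 109/198
merge 89/198 + 109/198 → 1
L = 17/99 + 28/99 + 89/198 + 109/198 + 1 = 27/11 ≈ 2.455 bits/symbol.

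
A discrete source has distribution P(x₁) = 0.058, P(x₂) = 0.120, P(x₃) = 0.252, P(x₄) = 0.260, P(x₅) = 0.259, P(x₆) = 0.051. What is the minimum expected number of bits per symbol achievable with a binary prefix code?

Repeatedly combine the two least-probable nodes; the expected code length is the sum of the merged weights.
merge 51/1000 + 29/500 → 109/1000
merge 109/1000 + 3/25 → 229/1000
merge 229/1000 + 63/250 → 481/1000
merge 259/1000 + 13/50 → 519/1000
merge 481/1000 + 519/1000 → 1
L = 109/1000 + 229/1000 + 481/1000 + 519/1000 + 1 = 1169/500 = 2.338 bits/symbol.

2.338 bits/symbol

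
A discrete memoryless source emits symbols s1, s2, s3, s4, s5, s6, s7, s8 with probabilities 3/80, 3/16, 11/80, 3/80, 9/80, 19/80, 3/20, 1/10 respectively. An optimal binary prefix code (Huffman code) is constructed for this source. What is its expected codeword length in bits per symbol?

Repeatedly combine the two least-probable nodes; the expected code length is the sum of the merged weights.
merge 3/80 + 3/80 → 3/40
merge 3/40 + 1/10 → 7/40
merge 9/80 + 11/80 → 1/4
merge 3/20 + 7/40 → 13/40
merge 3/16 + 19/80 → 17/40
merge 1/4 + 13/40 → 23/40
merge 17/40 + 23/40 → 1
L = 3/40 + 7/40 + 1/4 + 13/40 + 17/40 + 23/40 + 1 = 113/40 = 2.825 bits/symbol.

2.825 bits/symbol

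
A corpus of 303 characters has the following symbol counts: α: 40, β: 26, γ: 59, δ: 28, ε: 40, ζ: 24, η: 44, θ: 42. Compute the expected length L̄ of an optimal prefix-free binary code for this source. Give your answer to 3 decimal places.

Probabilities are the counts divided by 303.
Repeatedly combine the two least-probable nodes; the expected code length is the sum of the merged weights.
merge 8/101 + 26/303 → 50/303
merge 28/303 + 40/303 → 68/303
merge 40/303 + 14/101 → 82/303
merge 44/303 + 50/303 → 94/303
merge 59/303 + 68/303 → 127/303
merge 82/303 + 94/303 → 176/303
merge 127/303 + 176/303 → 1
L = 50/303 + 68/303 + 82/303 + 94/303 + 127/303 + 176/303 + 1 = 300/101 ≈ 2.970 bits/symbol.

2.970 bits/symbol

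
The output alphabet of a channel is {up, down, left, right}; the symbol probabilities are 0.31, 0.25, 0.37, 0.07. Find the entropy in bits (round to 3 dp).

1.823 bits

H = −Σ pᵢ log₂ pᵢ.
−0.31·log₂(0.31) = 0.5238
−0.25·log₂(0.25) = 0.5000
−0.37·log₂(0.37) = 0.5307
−0.07·log₂(0.07) = 0.2686
Sum ≈ 1.8231 → 1.823 bits.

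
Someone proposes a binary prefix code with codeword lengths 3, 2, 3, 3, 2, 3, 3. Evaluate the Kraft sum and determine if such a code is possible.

With common denominator 2^3 = 8: Σ 2^(−ℓᵢ) = 1/8 + 2/8 + 1/8 + 1/8 + 2/8 + 1/8 + 1/8 = 9/8 = 1.125.
Kraft's inequality requires Σ ≤ 1; here Σ = 1.125 > 1, so no such prefix code exists.

1.125; no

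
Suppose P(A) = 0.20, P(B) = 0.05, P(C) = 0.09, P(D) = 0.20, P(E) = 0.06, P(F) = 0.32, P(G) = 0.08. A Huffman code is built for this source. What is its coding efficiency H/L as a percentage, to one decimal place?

Entropy H = −Σ p log₂ p ≈ 2.5186 bits.
Huffman merges: 1/20+3/50→11/100; 2/25+9/100→17/100; 11/100+17/100→7/25; 1/5+1/5→2/5; 7/25+8/25→3/5; 2/5+3/5→1. L = 64/25 ≈ 2.5600.
Efficiency = H/L = 2.5186/2.5600 = 98.4%.

98.4%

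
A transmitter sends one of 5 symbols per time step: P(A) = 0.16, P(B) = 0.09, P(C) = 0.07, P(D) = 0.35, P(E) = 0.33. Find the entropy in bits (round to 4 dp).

2.0621 bits

H = −Σ pᵢ log₂ pᵢ.
−0.16·log₂(0.16) = 0.4230
−0.09·log₂(0.09) = 0.3127
−0.07·log₂(0.07) = 0.2686
−0.35·log₂(0.35) = 0.5301
−0.33·log₂(0.33) = 0.5278
Sum ≈ 2.0621 → 2.0621 bits.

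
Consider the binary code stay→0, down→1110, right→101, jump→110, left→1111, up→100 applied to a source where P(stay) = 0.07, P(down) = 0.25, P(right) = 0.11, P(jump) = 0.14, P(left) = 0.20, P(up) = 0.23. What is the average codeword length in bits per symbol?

L̄ = Σ pᵢ·ℓᵢ = 0.07·1 + 0.25·4 + 0.11·3 + 0.14·3 + 0.20·4 + 0.23·3 = 3.31 bits/symbol.

3.31 bits/symbol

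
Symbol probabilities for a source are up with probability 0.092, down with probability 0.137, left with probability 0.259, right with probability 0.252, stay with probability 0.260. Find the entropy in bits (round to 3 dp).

H = −Σ pᵢ log₂ pᵢ.
−0.092·log₂(0.092) = 0.3167
−0.137·log₂(0.137) = 0.3929
−0.259·log₂(0.259) = 0.5048
−0.252·log₂(0.252) = 0.5011
−0.260·log₂(0.260) = 0.5053
Sum ≈ 2.2207 → 2.221 bits.

2.221 bits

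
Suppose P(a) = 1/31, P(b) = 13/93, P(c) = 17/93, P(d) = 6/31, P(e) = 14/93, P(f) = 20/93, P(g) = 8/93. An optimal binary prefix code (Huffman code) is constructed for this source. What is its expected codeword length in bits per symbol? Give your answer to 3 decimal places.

2.710 bits/symbol

Repeatedly combine the two least-probable nodes; the expected code length is the sum of the merged weights.
merge 1/31 + 8/93 → 11/93
merge 11/93 + 13/93 → 8/31
merge 14/93 + 17/93 → 1/3
merge 6/31 + 20/93 → 38/93
merge 8/31 + 1/3 → 55/93
merge 38/93 + 55/93 → 1
L = 11/93 + 8/31 + 1/3 + 38/93 + 55/93 + 1 = 84/31 ≈ 2.710 bits/symbol.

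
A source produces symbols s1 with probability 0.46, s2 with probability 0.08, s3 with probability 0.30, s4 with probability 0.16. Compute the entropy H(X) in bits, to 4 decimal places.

1.7510 bits

H = −Σ pᵢ log₂ pᵢ.
−0.46·log₂(0.46) = 0.5153
−0.08·log₂(0.08) = 0.2915
−0.30·log₂(0.30) = 0.5211
−0.16·log₂(0.16) = 0.4230
Sum ≈ 1.7510 → 1.7510 bits.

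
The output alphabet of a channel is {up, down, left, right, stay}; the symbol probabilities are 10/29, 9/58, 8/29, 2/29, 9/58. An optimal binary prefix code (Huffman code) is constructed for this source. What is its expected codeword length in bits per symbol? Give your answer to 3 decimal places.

Repeatedly combine the two least-probable nodes; the expected code length is the sum of the merged weights.
merge 2/29 + 9/58 → 13/58
merge 9/58 + 13/58 → 11/29
merge 8/29 + 10/29 → 18/29
merge 11/29 + 18/29 → 1
L = 13/58 + 11/29 + 18/29 + 1 = 129/58 ≈ 2.224 bits/symbol.

2.224 bits/symbol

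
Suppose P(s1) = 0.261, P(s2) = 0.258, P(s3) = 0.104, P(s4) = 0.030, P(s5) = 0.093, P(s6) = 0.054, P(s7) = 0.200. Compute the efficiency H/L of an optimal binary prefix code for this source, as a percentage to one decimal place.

98.8%

Entropy H = −Σ p log₂ p ≈ 2.5119 bits.
Huffman merges: 3/100+27/500→21/250; 21/250+93/1000→177/1000; 13/125+177/1000→281/1000; 1/5+129/500→229/500; 261/1000+281/1000→271/500; 229/500+271/500→1. L = 1271/500 ≈ 2.5420.
Efficiency = H/L = 2.5119/2.5420 = 98.8%.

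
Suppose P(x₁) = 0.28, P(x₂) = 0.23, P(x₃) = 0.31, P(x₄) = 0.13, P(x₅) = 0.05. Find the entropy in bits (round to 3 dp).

H = −Σ pᵢ log₂ pᵢ.
−0.28·log₂(0.28) = 0.5142
−0.23·log₂(0.23) = 0.4877
−0.31·log₂(0.31) = 0.5238
−0.13·log₂(0.13) = 0.3826
−0.05·log₂(0.05) = 0.2161
Sum ≈ 2.1244 → 2.124 bits.

2.124 bits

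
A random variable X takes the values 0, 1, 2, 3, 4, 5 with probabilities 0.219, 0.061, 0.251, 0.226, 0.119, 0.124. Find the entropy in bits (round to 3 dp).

H = −Σ pᵢ log₂ pᵢ.
−0.219·log₂(0.219) = 0.4798
−0.061·log₂(0.061) = 0.2461
−0.251·log₂(0.251) = 0.5006
−0.226·log₂(0.226) = 0.4849
−0.119·log₂(0.119) = 0.3654
−0.124·log₂(0.124) = 0.3734
Sum ≈ 2.4503 → 2.450 bits.

2.450 bits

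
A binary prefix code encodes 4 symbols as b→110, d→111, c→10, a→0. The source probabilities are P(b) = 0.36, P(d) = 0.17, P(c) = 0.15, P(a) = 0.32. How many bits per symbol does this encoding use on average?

2.21 bits/symbol

L̄ = Σ pᵢ·ℓᵢ = 0.36·3 + 0.17·3 + 0.15·2 + 0.32·1 = 2.21 bits/symbol.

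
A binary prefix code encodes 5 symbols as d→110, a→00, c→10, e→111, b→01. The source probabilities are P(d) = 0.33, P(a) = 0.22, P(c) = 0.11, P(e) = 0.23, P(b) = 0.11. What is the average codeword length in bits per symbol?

2.56 bits/symbol

L̄ = Σ pᵢ·ℓᵢ = 0.33·3 + 0.22·2 + 0.11·2 + 0.23·3 + 0.11·2 = 2.56 bits/symbol.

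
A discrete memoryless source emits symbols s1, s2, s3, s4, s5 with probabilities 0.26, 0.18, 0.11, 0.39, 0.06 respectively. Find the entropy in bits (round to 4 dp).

H = −Σ pᵢ log₂ pᵢ.
−0.26·log₂(0.26) = 0.5053
−0.18·log₂(0.18) = 0.4453
−0.11·log₂(0.11) = 0.3503
−0.39·log₂(0.39) = 0.5298
−0.06·log₂(0.06) = 0.2435
Sum ≈ 2.0742 → 2.0742 bits.

2.0742 bits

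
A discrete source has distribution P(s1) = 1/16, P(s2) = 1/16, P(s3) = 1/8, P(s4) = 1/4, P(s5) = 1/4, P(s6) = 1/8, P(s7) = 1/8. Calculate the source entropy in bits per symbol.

2.625 bits

Each probability is a power of 1/2, so log₂(1/p) is an integer.
H = Σ p·log₂(1/p) = 1/16·4 + 1/16·4 + 1/8·3 + 1/4·2 + 1/4·2 + 1/8·3 + 1/8·3 = 2.625 bits.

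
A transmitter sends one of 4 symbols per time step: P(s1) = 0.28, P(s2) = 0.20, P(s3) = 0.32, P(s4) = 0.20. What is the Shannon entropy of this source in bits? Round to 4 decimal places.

H = −Σ pᵢ log₂ pᵢ.
−0.28·log₂(0.28) = 0.5142
−0.20·log₂(0.20) = 0.4644
−0.32·log₂(0.32) = 0.5260
−0.20·log₂(0.20) = 0.4644
Sum ≈ 1.9690 → 1.9690 bits.

1.9690 bits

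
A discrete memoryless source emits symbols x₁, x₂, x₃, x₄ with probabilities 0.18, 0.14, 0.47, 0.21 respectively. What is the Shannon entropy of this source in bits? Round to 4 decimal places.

H = −Σ pᵢ log₂ pᵢ.
−0.18·log₂(0.18) = 0.4453
−0.14·log₂(0.14) = 0.3971
−0.47·log₂(0.47) = 0.5120
−0.21·log₂(0.21) = 0.4728
Sum ≈ 1.8272 → 1.8272 bits.

1.8272 bits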